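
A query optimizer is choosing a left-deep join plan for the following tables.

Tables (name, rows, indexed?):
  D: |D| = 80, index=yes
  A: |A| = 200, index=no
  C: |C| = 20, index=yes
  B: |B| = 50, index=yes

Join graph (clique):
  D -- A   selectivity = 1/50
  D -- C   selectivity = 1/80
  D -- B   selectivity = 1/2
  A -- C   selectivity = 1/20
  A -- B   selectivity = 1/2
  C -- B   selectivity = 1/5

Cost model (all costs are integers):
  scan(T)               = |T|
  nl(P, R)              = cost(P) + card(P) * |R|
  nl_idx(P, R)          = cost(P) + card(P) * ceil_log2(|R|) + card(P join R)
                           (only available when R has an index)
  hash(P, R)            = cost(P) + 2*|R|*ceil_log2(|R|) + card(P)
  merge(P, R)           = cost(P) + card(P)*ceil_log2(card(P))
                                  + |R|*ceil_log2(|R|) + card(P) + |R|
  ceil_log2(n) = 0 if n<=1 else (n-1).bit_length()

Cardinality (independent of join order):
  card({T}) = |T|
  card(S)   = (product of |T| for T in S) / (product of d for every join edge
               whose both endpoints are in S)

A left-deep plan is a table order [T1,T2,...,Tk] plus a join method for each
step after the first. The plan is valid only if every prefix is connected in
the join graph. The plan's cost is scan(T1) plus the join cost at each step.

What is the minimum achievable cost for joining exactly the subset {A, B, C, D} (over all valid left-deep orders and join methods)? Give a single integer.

1954

Selinger DP over subsets of {A,B,C,D}:
  {D}: scan cost=80, card=80
  {A}: scan cost=200, card=200
  {C}: scan cost=20, card=20
  {B}: scan cost=50, card=50
  {AD}: card=320; try (D,hash)→1520, (D,nl_idx)→1920, (A,merge)→2520, (D,merge)→2640, (A,hash)→3360, (A,nl)→16080 …(+1); best=1520 via (D,hash)
  {CD}: card=20; try (D,nl_idx)→180, (C,hash)→360, (C,nl_idx)→500, (D,merge)→780, (C,merge)→840, (D,hash)→1160 …(+2); best=180 via (D,nl_idx)
  {BD}: card=2000; try (B,hash)→760, (D,merge)→1040, (B,merge)→1070, (D,hash)→1220, (D,nl_idx)→2400, (B,nl_idx)→2560 …(+2); best=760 via (B,hash)
  {AC}: card=200; try (C,hash)→600, (C,nl_idx)→1400, (A,merge)→1940, (C,merge)→2120, (A,hash)→3240, (A,nl)→4020 …(+1); best=600 via (C,hash)
  {AB}: card=5000; try (B,hash)→1000, (A,merge)→2200, (B,merge)→2350, (A,hash)→3300, (B,nl_idx)→6400, (A,nl)→10050 …(+1); best=1000 via (B,hash)
  {BC}: card=200; try (C,hash)→300, (B,nl_idx)→340, (B,merge)→490, (C,nl_idx)→500, (C,merge)→520, (B,hash)→640 …(+2); best=300 via (C,hash)
  {ACD}: card=4; try (D,hash)→1920, (D,nl_idx)→2004, (C,hash)→2040, (A,merge)→2100, (D,merge)→3040, (C,nl_idx)→3124 …(+5); best=1920 via (D,hash)
  {ABD}: card=4000; try (B,hash)→2440, (B,merge)→5070, (A,hash)→5960, (D,hash)→7120, (B,nl_idx)→7440, (B,nl)→17520 …(+5); best=2440 via (B,hash)
  {BCD}: card=100; try (B,nl_idx)→400, (B,merge)→650, (B,hash)→800, (B,nl)→1180, (D,hash)→1620, (D,nl_idx)→1800 …(+6); best=400 via (B,nl_idx)
  {ABC}: card=1000; try (B,hash)→1400, (B,merge)→2750, (B,nl_idx)→2800, (A,hash)→3700, (A,merge)→3900, (C,hash)→6200 …(+5); best=1400 via (B,hash)
  {ABCD}: card=10; try (B,nl_idx)→1954, (B,nl)→2120, (B,merge)→2282, (B,hash)→2524, (A,merge)→3000, (D,hash)→3520 …(+9); best=1954 via (B,nl_idx)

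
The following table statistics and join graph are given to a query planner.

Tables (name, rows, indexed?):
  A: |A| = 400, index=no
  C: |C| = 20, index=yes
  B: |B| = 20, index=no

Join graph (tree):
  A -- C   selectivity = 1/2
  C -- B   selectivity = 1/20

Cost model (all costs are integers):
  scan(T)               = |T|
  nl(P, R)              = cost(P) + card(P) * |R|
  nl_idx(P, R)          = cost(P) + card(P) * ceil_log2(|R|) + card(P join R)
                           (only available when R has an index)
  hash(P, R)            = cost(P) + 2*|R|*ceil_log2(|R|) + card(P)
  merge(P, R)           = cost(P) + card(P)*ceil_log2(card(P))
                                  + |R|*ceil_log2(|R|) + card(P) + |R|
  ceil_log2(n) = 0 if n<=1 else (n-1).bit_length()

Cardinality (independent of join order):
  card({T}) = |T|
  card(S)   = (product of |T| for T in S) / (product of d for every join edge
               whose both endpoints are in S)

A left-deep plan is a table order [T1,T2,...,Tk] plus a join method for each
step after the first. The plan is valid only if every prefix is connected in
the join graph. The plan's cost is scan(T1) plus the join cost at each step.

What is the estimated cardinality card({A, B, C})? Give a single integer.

4000

Tables in S: A(400), B(20), C(20)
Edges inside S: A-C(d=2), C-B(d=20)
numerator = 400 * 20 * 20 = 160000
denominator = 2 * 20 = 40
card(S) = 160000 / 40 = 4000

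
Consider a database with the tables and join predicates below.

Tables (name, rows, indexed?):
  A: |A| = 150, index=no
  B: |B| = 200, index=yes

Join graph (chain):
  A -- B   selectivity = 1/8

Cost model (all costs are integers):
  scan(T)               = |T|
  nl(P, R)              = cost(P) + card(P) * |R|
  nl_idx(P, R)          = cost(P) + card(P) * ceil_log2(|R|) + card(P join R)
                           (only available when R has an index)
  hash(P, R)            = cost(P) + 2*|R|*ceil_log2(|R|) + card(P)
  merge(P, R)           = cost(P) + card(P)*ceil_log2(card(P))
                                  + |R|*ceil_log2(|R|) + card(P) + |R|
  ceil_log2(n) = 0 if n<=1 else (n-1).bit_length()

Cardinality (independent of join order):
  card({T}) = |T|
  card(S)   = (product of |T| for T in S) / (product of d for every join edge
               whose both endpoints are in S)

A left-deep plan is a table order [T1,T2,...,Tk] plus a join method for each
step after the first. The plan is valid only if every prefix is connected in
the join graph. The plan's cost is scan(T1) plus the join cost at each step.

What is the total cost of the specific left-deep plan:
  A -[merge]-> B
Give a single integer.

3300

step 1: scan A: cost=150, card=150
step 2: join B via merge
    card(P join B) = 150*200/(8) = 3750
    cost = 150 + 150*8 + 200*8 + 150 + 200 = 3300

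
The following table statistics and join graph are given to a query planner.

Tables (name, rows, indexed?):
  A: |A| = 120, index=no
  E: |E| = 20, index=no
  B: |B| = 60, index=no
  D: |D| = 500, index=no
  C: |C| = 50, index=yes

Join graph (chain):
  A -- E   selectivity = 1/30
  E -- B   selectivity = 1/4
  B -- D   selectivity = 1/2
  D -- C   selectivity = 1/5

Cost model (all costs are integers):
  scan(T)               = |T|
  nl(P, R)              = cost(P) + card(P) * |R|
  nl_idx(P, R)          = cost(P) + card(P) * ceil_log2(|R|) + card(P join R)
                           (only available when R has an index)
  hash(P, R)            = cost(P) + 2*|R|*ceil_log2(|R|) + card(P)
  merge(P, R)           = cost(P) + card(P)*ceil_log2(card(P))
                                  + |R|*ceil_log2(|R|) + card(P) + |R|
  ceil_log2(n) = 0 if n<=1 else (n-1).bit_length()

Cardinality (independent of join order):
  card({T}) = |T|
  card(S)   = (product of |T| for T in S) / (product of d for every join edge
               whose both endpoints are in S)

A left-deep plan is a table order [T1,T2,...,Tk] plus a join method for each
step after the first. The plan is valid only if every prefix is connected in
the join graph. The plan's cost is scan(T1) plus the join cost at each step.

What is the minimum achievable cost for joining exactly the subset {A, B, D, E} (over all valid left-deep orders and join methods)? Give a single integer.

11440

Selinger DP over subsets of {A,B,D,E}:
  {A}: scan cost=120, card=120
  {E}: scan cost=20, card=20
  {B}: scan cost=60, card=60
  {D}: scan cost=500, card=500
  {AE}: card=80; try (E,hash)→440, (A,merge)→1100, (E,merge)→1200, (A,hash)→1720, (A,nl)→2420, (E,nl)→2520; best=440 via (E,hash)
  {BE}: card=300; try (E,hash)→320, (B,merge)→560, (E,merge)→600, (B,hash)→760, (B,nl)→1220, (E,nl)→1260; best=320 via (E,hash)
  {BD}: card=15000; try (B,hash)→1720, (D,merge)→5480, (B,merge)→5920, (D,hash)→9120, (D,nl)→30060, (B,nl)→30500; best=1720 via (B,hash)
  {ABE}: card=1200; try (B,hash)→1240, (B,merge)→1500, (A,hash)→2300, (A,merge)→4280, (B,nl)→5240, (A,nl)→36320; best=1240 via (B,hash)
  {BDE}: card=75000; try (D,merge)→8320, (D,hash)→9620, (E,hash)→16920, (D,nl)→150320, (E,merge)→226840, (E,nl)→301720; best=8320 via (D,merge)
  {ABDE}: card=300000; try (D,hash)→11440, (D,merge)→20640, (A,hash)→85000, (D,nl)→601240, (A,merge)→1359280, (A,nl)→9008320; best=11440 via (D,hash)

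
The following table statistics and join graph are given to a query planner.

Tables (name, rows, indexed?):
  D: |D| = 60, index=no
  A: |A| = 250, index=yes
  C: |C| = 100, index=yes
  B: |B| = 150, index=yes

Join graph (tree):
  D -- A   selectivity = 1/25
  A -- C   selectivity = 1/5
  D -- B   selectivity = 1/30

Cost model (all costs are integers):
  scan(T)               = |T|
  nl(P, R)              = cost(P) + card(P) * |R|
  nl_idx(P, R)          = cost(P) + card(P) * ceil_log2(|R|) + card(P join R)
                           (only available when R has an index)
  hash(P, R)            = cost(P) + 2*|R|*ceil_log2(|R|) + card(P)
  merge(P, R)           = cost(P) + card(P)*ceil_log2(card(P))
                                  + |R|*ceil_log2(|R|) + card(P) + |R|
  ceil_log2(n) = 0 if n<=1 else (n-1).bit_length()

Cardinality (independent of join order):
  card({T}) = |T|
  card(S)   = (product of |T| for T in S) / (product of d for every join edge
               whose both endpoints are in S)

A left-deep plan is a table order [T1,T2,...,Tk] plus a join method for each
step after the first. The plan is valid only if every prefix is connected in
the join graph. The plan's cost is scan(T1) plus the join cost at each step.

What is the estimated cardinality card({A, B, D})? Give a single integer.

3000

Tables in S: A(250), B(150), D(60)
Edges inside S: D-A(d=25), D-B(d=30)
numerator = 250 * 150 * 60 = 2250000
denominator = 25 * 30 = 750
card(S) = 2250000 / 750 = 3000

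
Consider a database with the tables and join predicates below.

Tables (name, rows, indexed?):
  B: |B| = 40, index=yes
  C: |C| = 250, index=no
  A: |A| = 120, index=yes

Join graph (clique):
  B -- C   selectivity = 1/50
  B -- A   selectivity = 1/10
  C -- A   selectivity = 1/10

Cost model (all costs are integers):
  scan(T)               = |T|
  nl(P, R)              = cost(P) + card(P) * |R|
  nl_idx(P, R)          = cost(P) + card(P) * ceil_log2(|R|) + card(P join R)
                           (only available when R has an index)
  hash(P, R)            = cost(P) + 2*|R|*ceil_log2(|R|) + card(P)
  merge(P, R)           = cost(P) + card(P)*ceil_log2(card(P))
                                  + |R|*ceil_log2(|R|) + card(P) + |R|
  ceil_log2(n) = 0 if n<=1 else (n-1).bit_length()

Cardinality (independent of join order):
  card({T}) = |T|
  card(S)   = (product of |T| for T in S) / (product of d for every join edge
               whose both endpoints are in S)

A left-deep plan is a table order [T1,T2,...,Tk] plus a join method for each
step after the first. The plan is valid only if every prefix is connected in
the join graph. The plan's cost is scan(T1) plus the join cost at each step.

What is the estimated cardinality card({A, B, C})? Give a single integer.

Tables in S: A(120), B(40), C(250)
Edges inside S: B-C(d=50), B-A(d=10), C-A(d=10)
numerator = 120 * 40 * 250 = 1200000
denominator = 50 * 10 * 10 = 5000
card(S) = 1200000 / 5000 = 240

240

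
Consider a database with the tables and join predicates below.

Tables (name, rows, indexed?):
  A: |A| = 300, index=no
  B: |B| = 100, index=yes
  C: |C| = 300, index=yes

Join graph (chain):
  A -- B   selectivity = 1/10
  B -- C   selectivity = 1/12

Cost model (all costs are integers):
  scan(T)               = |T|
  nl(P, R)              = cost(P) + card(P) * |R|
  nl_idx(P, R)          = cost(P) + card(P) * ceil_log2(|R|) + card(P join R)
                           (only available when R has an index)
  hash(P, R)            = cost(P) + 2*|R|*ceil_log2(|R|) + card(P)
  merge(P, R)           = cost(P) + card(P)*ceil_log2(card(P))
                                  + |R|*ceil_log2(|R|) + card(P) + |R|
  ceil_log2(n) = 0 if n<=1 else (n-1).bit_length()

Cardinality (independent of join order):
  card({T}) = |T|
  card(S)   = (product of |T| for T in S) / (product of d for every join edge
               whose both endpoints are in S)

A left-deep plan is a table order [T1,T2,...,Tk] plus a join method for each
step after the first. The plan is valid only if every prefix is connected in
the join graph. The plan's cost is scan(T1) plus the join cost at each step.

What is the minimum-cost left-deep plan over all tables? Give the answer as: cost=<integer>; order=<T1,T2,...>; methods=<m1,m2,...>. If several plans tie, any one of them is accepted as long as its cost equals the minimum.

Selinger DP (subsets sized 1..n):
  {A}: scan cost=300, card=300
  {B}: scan cost=100, card=100
  {C}: scan cost=300, card=300
  {AB}: card=3000; try (B,hash)→2000, (A,merge)→3900, (B,merge)→4100, (B,nl_idx)→5400, (A,hash)→5600, (A,nl)→30100 …(+1); best=2000 via (B,hash)
  {BC}: card=2500; try (B,hash)→2000, (C,nl_idx)→3500, (C,merge)→3900, (B,merge)→4100, (B,nl_idx)→4900, (C,hash)→5600 …(+2); best=2000 via (B,hash)
  {ABC}: card=75000; try (A,hash)→9900, (C,hash)→10400, (A,merge)→37500, (C,merge)→44000, (C,nl_idx)→104000, (A,nl)→752000 …(+1); best=9900 via (A,hash)

cost=9900; order=C,B,A; methods=hash,hash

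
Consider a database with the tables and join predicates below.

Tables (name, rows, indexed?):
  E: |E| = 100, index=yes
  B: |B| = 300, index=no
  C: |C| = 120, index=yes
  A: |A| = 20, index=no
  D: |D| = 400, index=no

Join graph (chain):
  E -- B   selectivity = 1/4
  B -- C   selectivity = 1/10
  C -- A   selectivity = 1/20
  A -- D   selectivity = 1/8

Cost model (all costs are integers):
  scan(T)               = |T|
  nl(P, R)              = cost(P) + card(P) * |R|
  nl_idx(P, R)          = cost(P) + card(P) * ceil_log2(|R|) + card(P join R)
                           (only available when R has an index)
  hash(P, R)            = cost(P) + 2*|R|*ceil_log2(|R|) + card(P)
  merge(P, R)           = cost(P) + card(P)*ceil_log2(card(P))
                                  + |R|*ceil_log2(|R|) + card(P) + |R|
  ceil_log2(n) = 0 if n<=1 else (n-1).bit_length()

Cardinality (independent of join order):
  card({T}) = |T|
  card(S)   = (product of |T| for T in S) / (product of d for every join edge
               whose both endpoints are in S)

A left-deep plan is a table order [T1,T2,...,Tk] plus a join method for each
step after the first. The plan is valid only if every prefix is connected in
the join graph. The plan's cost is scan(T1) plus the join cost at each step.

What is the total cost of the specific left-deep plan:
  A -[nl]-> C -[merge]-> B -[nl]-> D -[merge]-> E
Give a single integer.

4867180

step 1: scan A: cost=20, card=20
step 2: join C via nl
    card(P join C) = 20*120/(20) = 120
    cost = 20 + 20*120 = 2420
step 3: join B via merge
    card(P join B) = 120*300/(10) = 3600
    cost = 2420 + 120*7 + 300*9 + 120 + 300 = 6380
step 4: join D via nl
    card(P join D) = 3600*400/(8) = 180000
    cost = 6380 + 3600*400 = 1446380
step 5: join E via merge
    card(P join E) = 180000*100/(4) = 4500000
    cost = 1446380 + 180000*18 + 100*7 + 180000 + 100 = 4867180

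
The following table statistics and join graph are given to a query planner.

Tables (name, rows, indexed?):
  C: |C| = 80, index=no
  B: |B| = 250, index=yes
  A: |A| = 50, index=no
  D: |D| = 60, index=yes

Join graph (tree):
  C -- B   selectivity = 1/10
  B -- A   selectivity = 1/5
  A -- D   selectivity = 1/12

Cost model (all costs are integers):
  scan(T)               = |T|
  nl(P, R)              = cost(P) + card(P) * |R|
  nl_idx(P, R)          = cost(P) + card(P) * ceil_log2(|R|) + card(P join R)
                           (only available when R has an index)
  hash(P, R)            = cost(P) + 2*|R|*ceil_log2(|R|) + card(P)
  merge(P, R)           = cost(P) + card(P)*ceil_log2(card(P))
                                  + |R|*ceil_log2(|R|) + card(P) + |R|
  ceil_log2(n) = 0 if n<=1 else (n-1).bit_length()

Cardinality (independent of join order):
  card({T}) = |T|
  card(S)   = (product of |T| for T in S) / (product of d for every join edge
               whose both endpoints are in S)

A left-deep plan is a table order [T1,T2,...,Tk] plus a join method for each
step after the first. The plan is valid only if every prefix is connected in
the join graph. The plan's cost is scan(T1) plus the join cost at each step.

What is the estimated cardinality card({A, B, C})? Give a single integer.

20000

Tables in S: A(50), B(250), C(80)
Edges inside S: C-B(d=10), B-A(d=5)
numerator = 50 * 250 * 80 = 1000000
denominator = 10 * 5 = 50
card(S) = 1000000 / 50 = 20000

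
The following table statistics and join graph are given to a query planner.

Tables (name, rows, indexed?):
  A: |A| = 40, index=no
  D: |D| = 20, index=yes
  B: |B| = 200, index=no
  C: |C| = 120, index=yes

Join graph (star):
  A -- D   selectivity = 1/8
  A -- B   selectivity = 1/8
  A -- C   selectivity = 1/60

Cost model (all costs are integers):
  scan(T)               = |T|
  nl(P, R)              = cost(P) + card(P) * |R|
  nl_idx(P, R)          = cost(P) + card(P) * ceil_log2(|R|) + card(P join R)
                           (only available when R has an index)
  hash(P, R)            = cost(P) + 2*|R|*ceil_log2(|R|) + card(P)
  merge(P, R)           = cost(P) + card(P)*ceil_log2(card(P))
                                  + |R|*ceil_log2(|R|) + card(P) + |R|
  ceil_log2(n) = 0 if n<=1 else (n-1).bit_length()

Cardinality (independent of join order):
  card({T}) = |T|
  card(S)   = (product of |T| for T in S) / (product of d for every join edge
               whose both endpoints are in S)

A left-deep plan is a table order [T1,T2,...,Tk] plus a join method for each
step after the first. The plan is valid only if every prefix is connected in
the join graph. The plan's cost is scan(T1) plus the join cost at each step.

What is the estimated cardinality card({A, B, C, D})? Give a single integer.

5000

Tables in S: A(40), B(200), C(120), D(20)
Edges inside S: A-D(d=8), A-B(d=8), A-C(d=60)
numerator = 40 * 200 * 120 * 20 = 19200000
denominator = 8 * 8 * 60 = 3840
card(S) = 19200000 / 3840 = 5000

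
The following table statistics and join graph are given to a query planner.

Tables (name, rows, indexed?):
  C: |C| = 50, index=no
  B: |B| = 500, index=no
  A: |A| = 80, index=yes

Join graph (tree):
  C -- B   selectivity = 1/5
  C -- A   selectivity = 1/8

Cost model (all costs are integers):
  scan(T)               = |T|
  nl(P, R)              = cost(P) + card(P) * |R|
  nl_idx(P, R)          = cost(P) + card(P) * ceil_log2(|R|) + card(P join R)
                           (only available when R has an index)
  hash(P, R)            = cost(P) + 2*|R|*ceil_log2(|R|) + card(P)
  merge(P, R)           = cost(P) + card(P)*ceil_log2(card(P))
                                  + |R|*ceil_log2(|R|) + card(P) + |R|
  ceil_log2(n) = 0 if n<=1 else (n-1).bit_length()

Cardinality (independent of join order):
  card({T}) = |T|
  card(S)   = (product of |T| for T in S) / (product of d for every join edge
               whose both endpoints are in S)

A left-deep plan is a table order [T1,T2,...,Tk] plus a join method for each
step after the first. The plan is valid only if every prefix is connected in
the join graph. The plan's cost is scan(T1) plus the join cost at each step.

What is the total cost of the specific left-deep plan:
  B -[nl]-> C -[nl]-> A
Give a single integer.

step 1: scan B: cost=500, card=500
step 2: join C via nl
    card(P join C) = 500*50/(5) = 5000
    cost = 500 + 500*50 = 25500
step 3: join A via nl
    card(P join A) = 5000*80/(8) = 50000
    cost = 25500 + 5000*80 = 425500

425500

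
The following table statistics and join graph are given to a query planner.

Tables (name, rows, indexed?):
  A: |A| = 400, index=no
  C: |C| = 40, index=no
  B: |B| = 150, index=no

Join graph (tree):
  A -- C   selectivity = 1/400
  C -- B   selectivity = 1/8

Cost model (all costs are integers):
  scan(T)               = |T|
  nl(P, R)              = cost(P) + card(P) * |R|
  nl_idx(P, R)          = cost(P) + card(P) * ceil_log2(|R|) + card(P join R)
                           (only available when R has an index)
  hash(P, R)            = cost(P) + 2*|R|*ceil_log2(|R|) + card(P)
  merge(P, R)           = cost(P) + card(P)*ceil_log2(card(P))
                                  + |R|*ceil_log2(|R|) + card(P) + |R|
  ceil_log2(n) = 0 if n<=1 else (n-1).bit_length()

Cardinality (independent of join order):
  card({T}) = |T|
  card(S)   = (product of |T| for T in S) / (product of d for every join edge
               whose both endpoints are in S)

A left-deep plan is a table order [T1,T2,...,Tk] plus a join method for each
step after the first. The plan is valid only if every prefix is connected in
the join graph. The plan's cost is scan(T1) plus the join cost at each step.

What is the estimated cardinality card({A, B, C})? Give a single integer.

Tables in S: A(400), B(150), C(40)
Edges inside S: A-C(d=400), C-B(d=8)
numerator = 400 * 150 * 40 = 2400000
denominator = 400 * 8 = 3200
card(S) = 2400000 / 3200 = 750

750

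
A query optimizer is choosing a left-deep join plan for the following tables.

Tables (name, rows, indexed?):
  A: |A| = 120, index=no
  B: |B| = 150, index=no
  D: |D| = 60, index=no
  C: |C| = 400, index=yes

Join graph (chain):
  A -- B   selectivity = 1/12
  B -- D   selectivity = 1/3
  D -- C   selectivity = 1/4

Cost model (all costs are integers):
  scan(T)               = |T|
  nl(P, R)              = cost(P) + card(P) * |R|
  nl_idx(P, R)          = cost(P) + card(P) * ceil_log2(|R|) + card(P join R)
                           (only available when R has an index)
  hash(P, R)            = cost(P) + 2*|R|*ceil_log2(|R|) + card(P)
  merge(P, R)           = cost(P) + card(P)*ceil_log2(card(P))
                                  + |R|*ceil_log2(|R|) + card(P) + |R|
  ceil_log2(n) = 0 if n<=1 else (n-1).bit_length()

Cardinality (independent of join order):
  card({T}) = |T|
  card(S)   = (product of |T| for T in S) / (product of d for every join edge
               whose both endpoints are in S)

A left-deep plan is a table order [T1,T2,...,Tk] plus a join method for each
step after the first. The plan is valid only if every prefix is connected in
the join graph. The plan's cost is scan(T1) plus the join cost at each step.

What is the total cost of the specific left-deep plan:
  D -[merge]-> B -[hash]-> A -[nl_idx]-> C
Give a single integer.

step 1: scan D: cost=60, card=60
step 2: join B via merge
    card(P join B) = 60*150/(3) = 3000
    cost = 60 + 60*6 + 150*8 + 60 + 150 = 1830
step 3: join A via hash
    card(P join A) = 3000*120/(12) = 30000
    cost = 1830 + 2*120*7 + 3000 = 6510
step 4: join C via nl_idx
    card(P join C) = 30000*400/(4) = 3000000
    cost = 6510 + 30000*9 + 3000000 = 3276510

3276510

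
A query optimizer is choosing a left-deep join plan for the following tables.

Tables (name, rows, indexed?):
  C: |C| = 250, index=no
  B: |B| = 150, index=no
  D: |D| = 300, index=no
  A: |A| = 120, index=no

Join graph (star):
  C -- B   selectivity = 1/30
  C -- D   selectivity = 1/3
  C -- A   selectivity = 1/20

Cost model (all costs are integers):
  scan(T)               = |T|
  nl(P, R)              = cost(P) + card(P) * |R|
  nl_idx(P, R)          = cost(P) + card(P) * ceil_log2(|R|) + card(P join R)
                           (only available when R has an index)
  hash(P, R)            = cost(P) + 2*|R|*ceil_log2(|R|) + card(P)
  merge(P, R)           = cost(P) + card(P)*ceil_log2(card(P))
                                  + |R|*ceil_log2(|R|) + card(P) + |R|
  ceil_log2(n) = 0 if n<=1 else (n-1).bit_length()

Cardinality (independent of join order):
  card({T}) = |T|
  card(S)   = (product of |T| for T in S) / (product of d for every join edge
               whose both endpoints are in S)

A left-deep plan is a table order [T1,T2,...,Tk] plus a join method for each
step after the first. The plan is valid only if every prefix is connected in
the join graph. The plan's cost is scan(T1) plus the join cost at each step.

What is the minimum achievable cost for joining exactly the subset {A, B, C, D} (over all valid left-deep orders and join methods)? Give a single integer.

18730

Selinger DP over subsets of {A,B,C,D}:
  {C}: scan cost=250, card=250
  {B}: scan cost=150, card=150
  {D}: scan cost=300, card=300
  {A}: scan cost=120, card=120
  {BC}: card=1250; try (B,hash)→2900, (C,merge)→3750, (B,merge)→3850, (C,hash)→4300, (C,nl)→37650, (B,nl)→37750; best=2900 via (B,hash)
  {CD}: card=25000; try (C,hash)→4600, (D,merge)→5500, (C,merge)→5550, (D,hash)→5900, (D,nl)→75250, (C,nl)→75300; best=4600 via (C,hash)
  {AC}: card=1500; try (A,hash)→2180, (C,merge)→3330, (A,merge)→3460, (C,hash)→4240, (C,nl)→30120, (A,nl)→30250; best=2180 via (A,hash)
  {BCD}: card=125000; try (D,hash)→9550, (D,merge)→20900, (B,hash)→32000, (D,nl)→377900, (B,merge)→405950, (B,nl)→3754600; best=9550 via (D,hash)
  {ABC}: card=7500; try (A,hash)→5830, (B,hash)→6080, (A,merge)→18860, (B,merge)→21530, (A,nl)→152900, (B,nl)→227180; best=5830 via (A,hash)
  {ACD}: card=150000; try (D,hash)→9080, (D,merge)→23180, (A,hash)→31280, (A,merge)→405560, (D,nl)→452180, (A,nl)→3004600; best=9080 via (D,hash)
  {ABCD}: card=750000; try (D,hash)→18730, (D,merge)→113830, (A,hash)→136230, (B,hash)→161480, (D,nl)→2255830, (A,merge)→2260510 …(+3); best=18730 via (D,hash)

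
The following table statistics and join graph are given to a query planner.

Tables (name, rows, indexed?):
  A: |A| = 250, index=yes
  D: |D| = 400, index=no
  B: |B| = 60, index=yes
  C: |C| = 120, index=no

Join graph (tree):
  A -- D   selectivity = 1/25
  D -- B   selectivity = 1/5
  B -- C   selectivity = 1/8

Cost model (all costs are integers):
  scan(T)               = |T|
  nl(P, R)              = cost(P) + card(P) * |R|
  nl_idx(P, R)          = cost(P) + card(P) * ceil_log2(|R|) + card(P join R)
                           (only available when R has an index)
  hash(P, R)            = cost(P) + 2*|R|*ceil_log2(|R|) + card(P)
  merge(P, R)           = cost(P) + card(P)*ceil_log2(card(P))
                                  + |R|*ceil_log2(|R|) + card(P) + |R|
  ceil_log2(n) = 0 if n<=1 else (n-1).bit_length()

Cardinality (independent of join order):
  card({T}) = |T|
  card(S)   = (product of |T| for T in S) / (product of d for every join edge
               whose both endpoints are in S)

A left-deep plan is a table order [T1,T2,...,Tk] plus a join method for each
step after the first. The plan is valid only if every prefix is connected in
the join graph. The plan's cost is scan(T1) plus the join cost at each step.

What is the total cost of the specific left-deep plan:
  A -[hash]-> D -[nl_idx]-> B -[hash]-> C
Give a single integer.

129380

step 1: scan A: cost=250, card=250
step 2: join D via hash
    card(P join D) = 250*400/(25) = 4000
    cost = 250 + 2*400*9 + 250 = 7700
step 3: join B via nl_idx
    card(P join B) = 4000*60/(5) = 48000
    cost = 7700 + 4000*6 + 48000 = 79700
step 4: join C via hash
    card(P join C) = 48000*120/(8) = 720000
    cost = 79700 + 2*120*7 + 48000 = 129380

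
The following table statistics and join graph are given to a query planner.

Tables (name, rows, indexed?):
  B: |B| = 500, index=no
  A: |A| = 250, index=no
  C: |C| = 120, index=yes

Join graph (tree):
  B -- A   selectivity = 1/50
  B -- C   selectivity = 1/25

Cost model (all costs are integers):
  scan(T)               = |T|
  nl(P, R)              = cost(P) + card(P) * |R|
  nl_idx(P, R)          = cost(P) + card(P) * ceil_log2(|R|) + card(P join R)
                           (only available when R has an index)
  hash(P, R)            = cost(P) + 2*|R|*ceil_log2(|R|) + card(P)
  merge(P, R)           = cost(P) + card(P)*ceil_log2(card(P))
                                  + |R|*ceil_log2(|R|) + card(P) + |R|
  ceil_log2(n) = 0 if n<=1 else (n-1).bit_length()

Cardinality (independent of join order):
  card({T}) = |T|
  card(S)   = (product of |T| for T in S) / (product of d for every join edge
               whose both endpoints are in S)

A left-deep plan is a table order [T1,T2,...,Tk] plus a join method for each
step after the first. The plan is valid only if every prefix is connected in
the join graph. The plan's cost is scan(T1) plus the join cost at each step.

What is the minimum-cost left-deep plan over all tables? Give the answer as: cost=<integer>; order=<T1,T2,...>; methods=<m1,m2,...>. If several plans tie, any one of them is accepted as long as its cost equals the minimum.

Selinger DP (subsets sized 1..n):
  {B}: scan cost=500, card=500
  {A}: scan cost=250, card=250
  {C}: scan cost=120, card=120
  {AB}: card=2500; try (A,hash)→5000, (B,merge)→7500, (A,merge)→7750, (B,hash)→9500, (B,nl)→125250, (A,nl)→125500; best=5000 via (A,hash)
  {BC}: card=2400; try (C,hash)→2680, (B,merge)→6080, (C,nl_idx)→6400, (C,merge)→6460, (B,hash)→9240, (B,nl)→60120 …(+1); best=2680 via (C,hash)
  {ABC}: card=12000; try (A,hash)→9080, (C,hash)→9180, (C,nl_idx)→34500, (A,merge)→36130, (C,merge)→38460, (C,nl)→305000 …(+1); best=9080 via (A,hash)

cost=9080; order=B,C,A; methods=hash,hash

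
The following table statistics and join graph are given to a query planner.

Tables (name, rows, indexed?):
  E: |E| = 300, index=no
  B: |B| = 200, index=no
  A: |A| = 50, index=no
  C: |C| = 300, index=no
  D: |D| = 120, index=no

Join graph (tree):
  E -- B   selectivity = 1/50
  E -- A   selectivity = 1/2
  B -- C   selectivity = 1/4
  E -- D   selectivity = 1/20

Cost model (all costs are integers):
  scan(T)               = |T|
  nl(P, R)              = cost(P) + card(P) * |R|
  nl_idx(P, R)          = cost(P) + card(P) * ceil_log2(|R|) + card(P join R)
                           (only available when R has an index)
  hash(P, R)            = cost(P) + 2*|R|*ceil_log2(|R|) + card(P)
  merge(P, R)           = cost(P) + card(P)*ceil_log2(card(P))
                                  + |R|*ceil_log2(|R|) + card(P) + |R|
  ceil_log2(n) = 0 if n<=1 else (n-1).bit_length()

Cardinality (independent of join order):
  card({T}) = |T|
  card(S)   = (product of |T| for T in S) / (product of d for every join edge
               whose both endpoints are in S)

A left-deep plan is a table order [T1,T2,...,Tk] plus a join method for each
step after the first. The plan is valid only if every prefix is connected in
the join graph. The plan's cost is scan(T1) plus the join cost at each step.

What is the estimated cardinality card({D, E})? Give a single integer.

1800

Tables in S: D(120), E(300)
Edges inside S: E-D(d=20)
numerator = 120 * 300 = 36000
denominator = 20 = 20
card(S) = 36000 / 20 = 1800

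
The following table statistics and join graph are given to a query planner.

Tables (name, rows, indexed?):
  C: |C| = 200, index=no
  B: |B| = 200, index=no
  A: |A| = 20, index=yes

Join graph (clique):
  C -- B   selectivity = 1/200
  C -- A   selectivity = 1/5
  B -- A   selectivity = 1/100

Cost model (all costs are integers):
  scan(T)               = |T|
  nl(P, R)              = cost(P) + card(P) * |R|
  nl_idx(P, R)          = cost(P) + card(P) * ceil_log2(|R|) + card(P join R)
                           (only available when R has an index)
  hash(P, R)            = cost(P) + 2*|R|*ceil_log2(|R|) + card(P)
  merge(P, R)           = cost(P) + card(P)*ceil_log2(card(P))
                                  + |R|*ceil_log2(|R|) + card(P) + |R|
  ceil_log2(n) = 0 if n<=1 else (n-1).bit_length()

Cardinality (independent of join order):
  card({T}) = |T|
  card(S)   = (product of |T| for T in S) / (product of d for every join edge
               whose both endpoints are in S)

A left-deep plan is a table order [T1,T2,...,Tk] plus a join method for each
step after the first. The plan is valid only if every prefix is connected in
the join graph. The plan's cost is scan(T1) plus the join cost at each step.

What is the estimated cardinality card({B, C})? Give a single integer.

Tables in S: B(200), C(200)
Edges inside S: C-B(d=200)
numerator = 200 * 200 = 40000
denominator = 200 = 200
card(S) = 40000 / 200 = 200

200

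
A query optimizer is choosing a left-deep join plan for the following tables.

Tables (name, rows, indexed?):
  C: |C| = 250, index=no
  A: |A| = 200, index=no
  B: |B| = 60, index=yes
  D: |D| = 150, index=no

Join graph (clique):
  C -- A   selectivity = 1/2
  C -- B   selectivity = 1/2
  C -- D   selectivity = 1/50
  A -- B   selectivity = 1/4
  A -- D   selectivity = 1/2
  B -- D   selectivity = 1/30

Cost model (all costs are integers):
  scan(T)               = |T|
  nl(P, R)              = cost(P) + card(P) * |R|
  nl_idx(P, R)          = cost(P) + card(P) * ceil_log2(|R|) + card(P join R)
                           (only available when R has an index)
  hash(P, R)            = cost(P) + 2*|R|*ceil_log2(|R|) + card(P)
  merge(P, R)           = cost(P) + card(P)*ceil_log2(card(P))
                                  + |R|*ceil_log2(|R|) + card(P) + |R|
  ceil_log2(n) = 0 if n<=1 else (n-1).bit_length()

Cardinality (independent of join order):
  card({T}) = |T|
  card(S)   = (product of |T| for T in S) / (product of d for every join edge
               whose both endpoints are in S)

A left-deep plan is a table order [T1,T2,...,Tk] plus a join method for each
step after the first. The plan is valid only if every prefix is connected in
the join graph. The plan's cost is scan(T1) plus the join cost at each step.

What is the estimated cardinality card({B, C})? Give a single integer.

7500

Tables in S: B(60), C(250)
Edges inside S: C-B(d=2)
numerator = 60 * 250 = 15000
denominator = 2 = 2
card(S) = 15000 / 2 = 7500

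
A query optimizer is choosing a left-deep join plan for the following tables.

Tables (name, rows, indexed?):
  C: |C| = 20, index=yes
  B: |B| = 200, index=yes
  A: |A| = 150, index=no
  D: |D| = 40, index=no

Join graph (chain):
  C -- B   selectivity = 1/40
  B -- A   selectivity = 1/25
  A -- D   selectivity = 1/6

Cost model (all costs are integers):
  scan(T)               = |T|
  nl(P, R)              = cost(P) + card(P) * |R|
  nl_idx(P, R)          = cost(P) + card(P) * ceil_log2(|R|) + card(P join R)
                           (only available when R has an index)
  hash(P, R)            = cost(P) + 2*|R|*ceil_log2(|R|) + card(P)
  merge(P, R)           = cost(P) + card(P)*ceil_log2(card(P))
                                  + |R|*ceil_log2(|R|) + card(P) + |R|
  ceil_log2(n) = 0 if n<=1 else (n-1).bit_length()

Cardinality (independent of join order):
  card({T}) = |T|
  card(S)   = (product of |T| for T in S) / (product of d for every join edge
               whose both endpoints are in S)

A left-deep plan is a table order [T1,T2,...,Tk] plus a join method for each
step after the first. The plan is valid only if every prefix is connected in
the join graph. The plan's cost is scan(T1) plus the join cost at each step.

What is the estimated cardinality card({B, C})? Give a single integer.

100

Tables in S: B(200), C(20)
Edges inside S: C-B(d=40)
numerator = 200 * 20 = 4000
denominator = 40 = 40
card(S) = 4000 / 40 = 100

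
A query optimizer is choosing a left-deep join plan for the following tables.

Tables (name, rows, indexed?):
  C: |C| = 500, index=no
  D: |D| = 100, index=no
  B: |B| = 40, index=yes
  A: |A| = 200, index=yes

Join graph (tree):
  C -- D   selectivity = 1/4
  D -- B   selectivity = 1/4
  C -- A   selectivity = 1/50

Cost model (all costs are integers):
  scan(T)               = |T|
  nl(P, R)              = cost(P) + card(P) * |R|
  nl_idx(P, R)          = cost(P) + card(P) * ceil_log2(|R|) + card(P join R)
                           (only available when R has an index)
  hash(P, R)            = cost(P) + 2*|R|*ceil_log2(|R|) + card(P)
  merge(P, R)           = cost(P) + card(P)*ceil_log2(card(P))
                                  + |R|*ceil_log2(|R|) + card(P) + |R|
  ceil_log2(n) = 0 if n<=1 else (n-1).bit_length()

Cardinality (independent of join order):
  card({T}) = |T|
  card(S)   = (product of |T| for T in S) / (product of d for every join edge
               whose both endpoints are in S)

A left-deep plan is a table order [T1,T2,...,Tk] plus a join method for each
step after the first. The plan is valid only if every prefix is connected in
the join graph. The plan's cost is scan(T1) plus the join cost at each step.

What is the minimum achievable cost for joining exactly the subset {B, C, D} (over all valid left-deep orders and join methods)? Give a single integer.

Selinger DP over subsets of {B,C,D}:
  {C}: scan cost=500, card=500
  {D}: scan cost=100, card=100
  {B}: scan cost=40, card=40
  {CD}: card=12500; try (D,hash)→2400, (C,merge)→5900, (D,merge)→6300, (C,hash)→9200, (C,nl)→50100, (D,nl)→50500; best=2400 via (D,hash)
  {BD}: card=1000; try (B,hash)→680, (D,merge)→1120, (B,merge)→1180, (D,hash)→1480, (B,nl_idx)→1700, (D,nl)→4040 …(+1); best=680 via (B,hash)
  {BCD}: card=125000; try (C,hash)→10680, (B,hash)→15380, (C,merge)→16680, (B,merge)→190180, (B,nl_idx)→202400, (C,nl)→500680 …(+1); best=10680 via (C,hash)

10680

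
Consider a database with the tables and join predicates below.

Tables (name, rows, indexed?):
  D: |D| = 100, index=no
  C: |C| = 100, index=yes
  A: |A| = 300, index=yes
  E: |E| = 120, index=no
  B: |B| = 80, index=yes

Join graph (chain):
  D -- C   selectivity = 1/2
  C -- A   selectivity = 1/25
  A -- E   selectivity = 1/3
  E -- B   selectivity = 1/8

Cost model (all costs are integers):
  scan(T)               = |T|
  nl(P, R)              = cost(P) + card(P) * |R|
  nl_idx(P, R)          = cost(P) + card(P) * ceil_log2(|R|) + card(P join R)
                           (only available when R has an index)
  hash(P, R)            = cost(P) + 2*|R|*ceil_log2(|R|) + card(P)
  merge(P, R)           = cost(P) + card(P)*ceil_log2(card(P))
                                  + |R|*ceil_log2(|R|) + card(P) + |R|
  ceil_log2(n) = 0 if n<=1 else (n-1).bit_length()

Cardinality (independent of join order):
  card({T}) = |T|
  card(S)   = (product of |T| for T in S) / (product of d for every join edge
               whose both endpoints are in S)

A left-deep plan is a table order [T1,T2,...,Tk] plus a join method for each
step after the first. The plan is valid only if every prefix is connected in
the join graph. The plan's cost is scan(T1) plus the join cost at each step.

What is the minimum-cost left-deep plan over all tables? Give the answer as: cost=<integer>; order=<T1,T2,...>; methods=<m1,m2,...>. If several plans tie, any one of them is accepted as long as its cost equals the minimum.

cost=535400; order=A,C,E,B,D; methods=hash,hash,hash,hash

Selinger DP (subsets sized 1..n):
  {D}: scan cost=100, card=100
  {C}: scan cost=100, card=100
  {A}: scan cost=300, card=300
  {E}: scan cost=120, card=120
  {B}: scan cost=80, card=80
  {CD}: card=5000; try (D,hash)→1600, (C,hash)→1600, (D,merge)→1700, (C,merge)→1700, (C,nl_idx)→5800, (D,nl)→10100 …(+1); best=1600 via (D,hash)
  {AC}: card=1200; try (C,hash)→2000, (A,nl_idx)→2200, (C,nl_idx)→3600, (A,merge)→3900, (C,merge)→4100, (A,hash)→5600 …(+2); best=2000 via (C,hash)
  {AE}: card=12000; try (E,hash)→2280, (A,merge)→4080, (E,merge)→4260, (A,hash)→5640, (A,nl_idx)→13200, (A,nl)→36120 …(+1); best=2280 via (E,hash)
  {BE}: card=1200; try (B,hash)→1360, (E,merge)→1680, (B,merge)→1720, (E,hash)→1840, (B,nl_idx)→2160, (E,nl)→9680 …(+1); best=1360 via (B,hash)
  {ACD}: card=60000; try (D,hash)→4600, (A,hash)→12000, (D,merge)→17200, (A,merge)→74600, (A,nl_idx)→106600, (D,nl)→122000 …(+1); best=4600 via (D,hash)
  {ACE}: card=48000; try (E,hash)→4880, (C,hash)→15680, (E,merge)→17360, (C,nl_idx)→134280, (E,nl)→146000, (C,merge)→183080 …(+1); best=4880 via (E,hash)
  {ABE}: card=120000; try (A,hash)→7960, (B,hash)→15400, (A,merge)→18760, (A,nl_idx)→132160, (B,merge)→182920, (B,nl_idx)→206280 …(+2); best=7960 via (A,hash)
  {ACDE}: card=2400000; try (D,hash)→54280, (E,hash)→66280, (D,merge)→821680, (E,merge)→1025560, (D,nl)→4804880, (E,nl)→7204600; best=54280 via (D,hash)
  {ABCE}: card=480000; try (B,hash)→54000, (C,hash)→129360, (B,nl_idx)→820880, (B,merge)→821520, (C,nl_idx)→1327960, (C,merge)→2168760 …(+2); best=54000 via (B,hash)
  {ABCDE}: card=24000000; try (D,hash)→535400, (B,hash)→2455400, (D,merge)→9654800, (B,nl_idx)→40854280, (D,nl)→48054000, (B,merge)→55254920 …(+1); best=535400 via (D,hash)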